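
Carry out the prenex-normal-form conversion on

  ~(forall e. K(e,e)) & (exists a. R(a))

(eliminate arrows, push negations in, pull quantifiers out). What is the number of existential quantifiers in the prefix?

Push ¬ through the quantifiers and connectives to reach negation normal form:
  (exists e. ~K(e,e)) & (exists a. R(a))
Finally move all quantifiers to the prefix:
  exists e. exists a. (~K(e,e) & R(a))
The prefix is exists e exists a: 0 universal, 2 existential.

2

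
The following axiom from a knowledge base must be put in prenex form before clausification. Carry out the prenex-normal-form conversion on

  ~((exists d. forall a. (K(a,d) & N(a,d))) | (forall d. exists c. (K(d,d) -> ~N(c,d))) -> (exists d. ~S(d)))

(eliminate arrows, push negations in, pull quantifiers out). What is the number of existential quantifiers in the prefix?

Eliminate → and ↔ using ¬ and ∨.
  ~(~((exists d. forall a. (K(a,d) & N(a,d))) | (forall d. exists c. (~K(d,d) | ~N(c,d)))) | (exists d. ~S(d)))
Drive negations inward (¬∀x A ≡ ∃x ¬A, ¬∃x A ≡ ∀x ¬A, De Morgan for ∧/∨):
  ((exists d. forall a. (K(a,d) & N(a,d))) | (forall d. exists c. (~K(d,d) | ~N(c,d)))) & (forall d. S(d))
Rename bound variables to avoid capture: d↦p, d↦w.
  ((exists d. forall a. (K(a,d) & N(a,d))) | (forall p. exists c. (~K(p,p) | ~N(c,p)))) & (forall w. S(w))
Extract every quantifier outward, since the variables are now distinct and don't occur free across branches:
  exists d. forall a. forall p. exists c. forall w. ((K(a,d) & N(a,d) | ~K(p,p) | ~N(c,p)) & S(w))
The prefix is exists d forall a forall p exists c forall w: 3 universal, 2 existential.

2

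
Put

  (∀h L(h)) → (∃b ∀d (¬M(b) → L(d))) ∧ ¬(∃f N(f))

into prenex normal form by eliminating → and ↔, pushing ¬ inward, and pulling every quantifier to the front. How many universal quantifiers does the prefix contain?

First replace A → B with ¬A ∨ B.
  ¬(∀h L(h)) ∨ (∃b ∀d (¬¬M(b) ∨ L(d))) ∧ ¬(∃f N(f))
Move each ¬ inward, flipping quantifiers it crosses:
  (∃h ¬L(h)) ∨ (∃b ∀d (M(b) ∨ L(d))) ∧ (∀f ¬N(f))
Pull the quantifiers to the front (each side's bound variable is not free in the other side):
  ∃h ∃b ∀d ∀f (¬L(h) ∨ (M(b) ∨ L(d)) ∧ ¬N(f))
The prefix is ∃h ∃b ∀d ∀f: 2 universal, 2 existential.

2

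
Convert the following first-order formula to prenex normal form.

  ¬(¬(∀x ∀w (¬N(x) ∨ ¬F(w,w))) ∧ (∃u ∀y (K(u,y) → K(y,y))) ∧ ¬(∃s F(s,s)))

∀x ∀w ∀u ∃y ∃s (¬N(x) ∨ ¬F(w,w) ∨ K(u,y) ∧ ¬K(y,y) ∨ F(s,s))

Eliminate → and ↔ using ¬ and ∨.
  ¬(¬(∀x ∀w (¬N(x) ∨ ¬F(w,w))) ∧ (∃u ∀y (¬K(u,y) ∨ K(y,y))) ∧ ¬(∃s F(s,s)))
Move each ¬ inward, flipping quantifiers it crosses:
  (∀x ∀w (¬N(x) ∨ ¬F(w,w))) ∨ (∀u ∃y (K(u,y) ∧ ¬K(y,y))) ∨ (∃s F(s,s))
All bound variables are already distinct, so no renaming is needed.
Finally move all quantifiers to the prefix:
  ∀x ∀w ∀u ∃y ∃s (¬N(x) ∨ ¬F(w,w) ∨ K(u,y) ∧ ¬K(y,y) ∨ F(s,s))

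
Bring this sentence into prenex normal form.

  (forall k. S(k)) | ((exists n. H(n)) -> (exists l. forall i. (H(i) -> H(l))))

forall k. forall n. exists l. forall i. (S(k) | ~H(n) | ~H(i) | H(l))

First replace A → B with ¬A ∨ B.
  (forall k. S(k)) | ~(exists n. H(n)) | (exists l. forall i. (~H(i) | H(l)))
Drive negations inward (¬∀x A ≡ ∃x ¬A, ¬∃x A ≡ ∀x ¬A, De Morgan for ∧/∨):
  (forall k. S(k)) | (forall n. ~H(n)) | (exists l. forall i. (~H(i) | H(l)))
All bound variables are already distinct, so no renaming is needed.
Finally move all quantifiers to the prefix:
  forall k. forall n. exists l. forall i. (S(k) | ~H(n) | ~H(i) | H(l))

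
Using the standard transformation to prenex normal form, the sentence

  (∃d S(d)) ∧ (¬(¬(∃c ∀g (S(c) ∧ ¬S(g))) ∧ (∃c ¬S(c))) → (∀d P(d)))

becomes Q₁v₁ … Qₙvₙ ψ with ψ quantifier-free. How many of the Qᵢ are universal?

2

Eliminate → and ↔ using ¬ and ∨.
  (∃d S(d)) ∧ (¬¬(¬(∃c ∀g (S(c) ∧ ¬S(g))) ∧ (∃c ¬S(c))) ∨ (∀d P(d)))
Push ¬ through the quantifiers and connectives to reach negation normal form:
  (∃d S(d)) ∧ ((∀c ∃g (¬S(c) ∨ S(g))) ∧ (∃c ¬S(c)) ∨ (∀d P(d)))
Rename bound variables to avoid capture: c↦y1, d↦q.
  (∃d S(d)) ∧ ((∀c ∃g (¬S(c) ∨ S(g))) ∧ (∃y1 ¬S(y1)) ∨ (∀q P(q)))
Pull the quantifiers to the front (each side's bound variable is not free in the other side):
  ∃d ∀c ∃g ∃y1 ∀q (S(d) ∧ ((¬S(c) ∨ S(g)) ∧ ¬S(y1) ∨ P(q)))
The prefix is ∃d ∀c ∃g ∃y1 ∀q: 2 universal, 3 existential.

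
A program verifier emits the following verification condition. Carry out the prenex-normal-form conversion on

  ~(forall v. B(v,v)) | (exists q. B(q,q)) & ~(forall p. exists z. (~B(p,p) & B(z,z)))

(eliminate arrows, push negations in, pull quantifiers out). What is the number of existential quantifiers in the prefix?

Move each ¬ inward, flipping quantifiers it crosses:
  (exists v. ~B(v,v)) | (exists q. B(q,q)) & (exists p. forall z. (B(p,p) | ~B(z,z)))
All bound variables are already distinct, so no renaming is needed.
Finally move all quantifiers to the prefix:
  exists v. exists q. exists p. forall z. (~B(v,v) | B(q,q) & (B(p,p) | ~B(z,z)))
The prefix is exists v exists q exists p forall z: 1 universal, 3 existential.

3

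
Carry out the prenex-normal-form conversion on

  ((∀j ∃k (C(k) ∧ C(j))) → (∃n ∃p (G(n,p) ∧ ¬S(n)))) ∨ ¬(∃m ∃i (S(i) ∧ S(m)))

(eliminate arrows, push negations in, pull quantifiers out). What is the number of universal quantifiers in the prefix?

First replace A → B with ¬A ∨ B.
  ¬(∀j ∃k (C(k) ∧ C(j))) ∨ (∃n ∃p (G(n,p) ∧ ¬S(n))) ∨ ¬(∃m ∃i (S(i) ∧ S(m)))
Drive negations inward (¬∀x A ≡ ∃x ¬A, ¬∃x A ≡ ∀x ¬A, De Morgan for ∧/∨):
  (∃j ∀k (¬C(k) ∨ ¬C(j))) ∨ (∃n ∃p (G(n,p) ∧ ¬S(n))) ∨ (∀m ∀i (¬S(i) ∨ ¬S(m)))
All bound variables are already distinct, so no renaming is needed.
Pull the quantifiers to the front (each side's bound variable is not free in the other side):
  ∃j ∀k ∃n ∃p ∀m ∀i (¬C(k) ∨ ¬C(j) ∨ G(n,p) ∧ ¬S(n) ∨ ¬S(i) ∨ ¬S(m))
The prefix is ∃j ∀k ∃n ∃p ∀m ∀i: 3 universal, 3 existential.

3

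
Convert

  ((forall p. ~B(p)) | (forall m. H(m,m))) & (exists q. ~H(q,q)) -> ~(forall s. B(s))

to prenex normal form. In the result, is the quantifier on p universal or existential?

existential

First replace A → B with ¬A ∨ B.
  ~(((forall p. ~B(p)) | (forall m. H(m,m))) & (exists q. ~H(q,q))) | ~(forall s. B(s))
Move each ¬ inward, flipping quantifiers it crosses:
  (exists p. B(p)) & (exists m. ~H(m,m)) | (forall q. H(q,q)) | (exists s. ~B(s))
All bound variables are already distinct, so no renaming is needed.
Extract every quantifier outward, since the variables are now distinct and don't occur free across branches:
  exists p. exists m. forall q. exists s. (B(p) & ~H(m,m) | H(q,q) | ~B(s))
The quantifier forall p sits under an odd number of negations (counting the antecedent side of each →), so it flips to exists p.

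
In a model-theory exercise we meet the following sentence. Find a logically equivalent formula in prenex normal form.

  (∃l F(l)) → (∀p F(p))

∀l ∀p (¬F(l) ∨ F(p))

Eliminate → and ↔ using ¬ and ∨.
  ¬(∃l F(l)) ∨ (∀p F(p))
Push ¬ through the quantifiers and connectives to reach negation normal form:
  (∀l ¬F(l)) ∨ (∀p F(p))
All bound variables are already distinct, so no renaming is needed.
Pull the quantifiers to the front (each side's bound variable is not free in the other side):
  ∀l ∀p (¬F(l) ∨ F(p))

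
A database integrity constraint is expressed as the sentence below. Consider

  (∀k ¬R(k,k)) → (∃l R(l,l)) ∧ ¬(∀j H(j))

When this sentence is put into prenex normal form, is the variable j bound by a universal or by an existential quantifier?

existential

Eliminate → and ↔ using ¬ and ∨.
  ¬(∀k ¬R(k,k)) ∨ (∃l R(l,l)) ∧ ¬(∀j H(j))
Move each ¬ inward, flipping quantifiers it crosses:
  (∃k R(k,k)) ∨ (∃l R(l,l)) ∧ (∃j ¬H(j))
All bound variables are already distinct, so no renaming is needed.
Pull the quantifiers to the front (each side's bound variable is not free in the other side):
  ∃k ∃l ∃j (R(k,k) ∨ R(l,l) ∧ ¬H(j))
The quantifier ∀j sits under an odd number of negations (counting the antecedent side of each →), so it flips to ∃j.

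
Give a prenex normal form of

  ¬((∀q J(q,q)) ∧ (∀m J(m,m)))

Move each ¬ inward, flipping quantifiers it crosses:
  (∃q ¬J(q,q)) ∨ (∃m ¬J(m,m))
All bound variables are already distinct, so no renaming is needed.
Extract every quantifier outward, since the variables are now distinct and don't occur free across branches:
  ∃q ∃m (¬J(q,q) ∨ ¬J(m,m))

∃q ∃m (¬J(q,q) ∨ ¬J(m,m))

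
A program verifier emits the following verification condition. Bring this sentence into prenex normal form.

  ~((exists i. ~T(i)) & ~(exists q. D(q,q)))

Drive negations inward (¬∀x A ≡ ∃x ¬A, ¬∃x A ≡ ∀x ¬A, De Morgan for ∧/∨):
  (forall i. T(i)) | (exists q. D(q,q))
Extract every quantifier outward, since the variables are now distinct and don't occur free across branches:
  forall i. exists q. (T(i) | D(q,q))

forall i. exists q. (T(i) | D(q,q))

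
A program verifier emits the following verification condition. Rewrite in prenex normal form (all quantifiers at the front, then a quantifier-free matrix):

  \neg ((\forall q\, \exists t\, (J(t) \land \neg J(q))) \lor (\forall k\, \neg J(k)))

Move each ¬ inward, flipping quantifiers it crosses:
  (\exists q\, \forall t\, (\neg J(t) \lor J(q))) \land (\exists k\, J(k))
Extract every quantifier outward, since the variables are now distinct and don't occur free across branches:
  \exists q\, \forall t\, \exists k\, ((\neg J(t) \lor J(q)) \land J(k))

\exists q\, \forall t\, \exists k\, ((\neg J(t) \lor J(q)) \land J(k))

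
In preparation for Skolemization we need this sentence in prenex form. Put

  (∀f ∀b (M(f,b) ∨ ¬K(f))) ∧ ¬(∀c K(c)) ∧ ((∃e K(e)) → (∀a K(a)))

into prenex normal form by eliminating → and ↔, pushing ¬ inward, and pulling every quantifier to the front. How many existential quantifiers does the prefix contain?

1

First replace A → B with ¬A ∨ B.
  (∀f ∀b (M(f,b) ∨ ¬K(f))) ∧ ¬(∀c K(c)) ∧ (¬(∃e K(e)) ∨ (∀a K(a)))
Move each ¬ inward, flipping quantifiers it crosses:
  (∀f ∀b (M(f,b) ∨ ¬K(f))) ∧ (∃c ¬K(c)) ∧ ((∀e ¬K(e)) ∨ (∀a K(a)))
Extract every quantifier outward, since the variables are now distinct and don't occur free across branches:
  ∀f ∀b ∃c ∀e ∀a ((M(f,b) ∨ ¬K(f)) ∧ ¬K(c) ∧ (¬K(e) ∨ K(a)))
The prefix is ∀f ∀b ∃c ∀e ∀a: 4 universal, 1 existential.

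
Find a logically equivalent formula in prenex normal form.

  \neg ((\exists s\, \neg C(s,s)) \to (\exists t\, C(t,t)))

Rewrite implications/biconditionals: A → B as ¬A ∨ B.
  \neg (\neg (\exists s\, \neg C(s,s)) \lor (\exists t\, C(t,t)))
Push ¬ through the quantifiers and connectives to reach negation normal form:
  (\exists s\, \neg C(s,s)) \land (\forall t\, \neg C(t,t))
Pull the quantifiers to the front (each side's bound variable is not free in the other side):
  \exists s\, \forall t\, (\neg C(s,s) \land \neg C(t,t))

\exists s\, \forall t\, (\neg C(s,s) \land \neg C(t,t))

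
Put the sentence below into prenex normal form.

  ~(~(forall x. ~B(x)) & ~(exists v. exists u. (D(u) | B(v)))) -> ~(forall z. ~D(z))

Eliminate → and ↔ using ¬ and ∨.
  ~~(~(forall x. ~B(x)) & ~(exists v. exists u. (D(u) | B(v)))) | ~(forall z. ~D(z))
Push ¬ through the quantifiers and connectives to reach negation normal form:
  (exists x. B(x)) & (forall v. forall u. (~D(u) & ~B(v))) | (exists z. D(z))
Extract every quantifier outward, since the variables are now distinct and don't occur free across branches:
  exists x. forall v. forall u. exists z. (B(x) & ~D(u) & ~B(v) | D(z))

exists x. forall v. forall u. exists z. (B(x) & ~D(u) & ~B(v) | D(z))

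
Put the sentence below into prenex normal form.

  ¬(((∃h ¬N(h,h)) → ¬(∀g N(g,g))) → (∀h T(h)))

∀h ∃g ∃z ((N(h,h) ∨ ¬N(g,g)) ∧ ¬T(z))

Eliminate → and ↔ using ¬ and ∨.
  ¬(¬(¬(∃h ¬N(h,h)) ∨ ¬(∀g N(g,g))) ∨ (∀h T(h)))
Drive negations inward (¬∀x A ≡ ∃x ¬A, ¬∃x A ≡ ∀x ¬A, De Morgan for ∧/∨):
  ((∀h N(h,h)) ∨ (∃g ¬N(g,g))) ∧ (∃h ¬T(h))
Standardize variables apart so no two quantifiers bind the same name: h↦z.
  ((∀h N(h,h)) ∨ (∃g ¬N(g,g))) ∧ (∃z ¬T(z))
Pull the quantifiers to the front (each side's bound variable is not free in the other side):
  ∀h ∃g ∃z ((N(h,h) ∨ ¬N(g,g)) ∧ ¬T(z))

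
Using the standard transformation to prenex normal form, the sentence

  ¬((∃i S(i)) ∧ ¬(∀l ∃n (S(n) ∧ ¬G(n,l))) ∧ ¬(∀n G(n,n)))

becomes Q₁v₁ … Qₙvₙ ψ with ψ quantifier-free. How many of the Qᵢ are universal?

3

Move each ¬ inward, flipping quantifiers it crosses:
  (∀i ¬S(i)) ∨ (∀l ∃n (S(n) ∧ ¬G(n,l))) ∨ (∀n G(n,n))
Rename bound variables to avoid capture: n↦z1.
  (∀i ¬S(i)) ∨ (∀l ∃n (S(n) ∧ ¬G(n,l))) ∨ (∀z1 G(z1,z1))
Finally move all quantifiers to the prefix:
  ∀i ∀l ∃n ∀z1 (¬S(i) ∨ S(n) ∧ ¬G(n,l) ∨ G(z1,z1))
The prefix is ∀i ∀l ∃n ∀z1: 3 universal, 1 existential.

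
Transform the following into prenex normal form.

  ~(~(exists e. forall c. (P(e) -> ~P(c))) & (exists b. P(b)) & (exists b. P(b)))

First replace A → B with ¬A ∨ B.
  ~(~(exists e. forall c. (~P(e) | ~P(c))) & (exists b. P(b)) & (exists b. P(b)))
Push ¬ through the quantifiers and connectives to reach negation normal form:
  (exists e. forall c. (~P(e) | ~P(c))) | (forall b. ~P(b)) | (forall b. ~P(b))
Rename bound variables to avoid capture: b↦z1.
  (exists e. forall c. (~P(e) | ~P(c))) | (forall b. ~P(b)) | (forall z1. ~P(z1))
Extract every quantifier outward, since the variables are now distinct and don't occur free across branches:
  exists e. forall c. forall b. forall z1. (~P(e) | ~P(c) | ~P(b) | ~P(z1))

exists e. forall c. forall b. forall z1. (~P(e) | ~P(c) | ~P(b) | ~P(z1))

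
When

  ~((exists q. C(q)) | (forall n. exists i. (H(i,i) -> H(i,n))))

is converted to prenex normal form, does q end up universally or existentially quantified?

universal

First replace A → B with ¬A ∨ B.
  ~((exists q. C(q)) | (forall n. exists i. (~H(i,i) | H(i,n))))
Drive negations inward (¬∀x A ≡ ∃x ¬A, ¬∃x A ≡ ∀x ¬A, De Morgan for ∧/∨):
  (forall q. ~C(q)) & (exists n. forall i. (H(i,i) & ~H(i,n)))
Extract every quantifier outward, since the variables are now distinct and don't occur free across branches:
  forall q. exists n. forall i. (~C(q) & H(i,i) & ~H(i,n))
The quantifier exists q sits under an odd number of negations (counting the antecedent side of each →), so it flips to forall q.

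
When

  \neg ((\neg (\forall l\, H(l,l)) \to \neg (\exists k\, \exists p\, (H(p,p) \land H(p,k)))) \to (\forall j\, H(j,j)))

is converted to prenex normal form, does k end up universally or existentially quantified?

Rewrite implications/biconditionals: A → B as ¬A ∨ B.
  \neg (\neg (\neg \neg (\forall l\, H(l,l)) \lor \neg (\exists k\, \exists p\, (H(p,p) \land H(p,k)))) \lor (\forall j\, H(j,j)))
Drive negations inward (¬∀x A ≡ ∃x ¬A, ¬∃x A ≡ ∀x ¬A, De Morgan for ∧/∨):
  ((\forall l\, H(l,l)) \lor (\forall k\, \forall p\, (\neg H(p,p) \lor \neg H(p,k)))) \land (\exists j\, \neg H(j,j))
All bound variables are already distinct, so no renaming is needed.
Finally move all quantifiers to the prefix:
  \forall l\, \forall k\, \forall p\, \exists j\, ((H(l,l) \lor \neg H(p,p) \lor \neg H(p,k)) \land \neg H(j,j))
The quantifier \exists k sits under an odd number of negations (counting the antecedent side of each →), so it flips to \forall k.

universal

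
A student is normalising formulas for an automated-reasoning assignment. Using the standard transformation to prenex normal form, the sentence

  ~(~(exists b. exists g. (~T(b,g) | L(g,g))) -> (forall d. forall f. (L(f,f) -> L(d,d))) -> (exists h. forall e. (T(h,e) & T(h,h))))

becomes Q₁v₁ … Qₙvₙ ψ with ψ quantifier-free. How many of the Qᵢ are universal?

5

Eliminate → and ↔ using ¬ and ∨.
  ~(~~(exists b. exists g. (~T(b,g) | L(g,g))) | ~(forall d. forall f. (~L(f,f) | L(d,d))) | (exists h. forall e. (T(h,e) & T(h,h))))
Push ¬ through the quantifiers and connectives to reach negation normal form:
  (forall b. forall g. (T(b,g) & ~L(g,g))) & (forall d. forall f. (~L(f,f) | L(d,d))) & (forall h. exists e. (~T(h,e) | ~T(h,h)))
Extract every quantifier outward, since the variables are now distinct and don't occur free across branches:
  forall b. forall g. forall d. forall f. forall h. exists e. (T(b,g) & ~L(g,g) & (~L(f,f) | L(d,d)) & (~T(h,e) | ~T(h,h)))
The prefix is forall b forall g forall d forall f forall h exists e: 5 universal, 1 existential.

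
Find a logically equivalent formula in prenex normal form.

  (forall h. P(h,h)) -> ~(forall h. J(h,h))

exists h. exists u. (~P(h,h) | ~J(u,u))

Rewrite implications/biconditionals: A → B as ¬A ∨ B.
  ~(forall h. P(h,h)) | ~(forall h. J(h,h))
Move each ¬ inward, flipping quantifiers it crosses:
  (exists h. ~P(h,h)) | (exists h. ~J(h,h))
Give each quantifier a distinct variable: h↦u.
  (exists h. ~P(h,h)) | (exists u. ~J(u,u))
Extract every quantifier outward, since the variables are now distinct and don't occur free across branches:
  exists h. exists u. (~P(h,h) | ~J(u,u))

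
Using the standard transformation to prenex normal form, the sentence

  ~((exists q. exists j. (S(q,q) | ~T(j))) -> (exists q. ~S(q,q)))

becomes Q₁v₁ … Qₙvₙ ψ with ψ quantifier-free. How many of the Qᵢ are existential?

2

Rewrite implications/biconditionals: A → B as ¬A ∨ B.
  ~(~(exists q. exists j. (S(q,q) | ~T(j))) | (exists q. ~S(q,q)))
Move each ¬ inward, flipping quantifiers it crosses:
  (exists q. exists j. (S(q,q) | ~T(j))) & (forall q. S(q,q))
Standardize variables apart so no two quantifiers bind the same name: q↦s.
  (exists q. exists j. (S(q,q) | ~T(j))) & (forall s. S(s,s))
Finally move all quantifiers to the prefix:
  exists q. exists j. forall s. ((S(q,q) | ~T(j)) & S(s,s))
The prefix is exists q exists j forall s: 1 universal, 2 existential.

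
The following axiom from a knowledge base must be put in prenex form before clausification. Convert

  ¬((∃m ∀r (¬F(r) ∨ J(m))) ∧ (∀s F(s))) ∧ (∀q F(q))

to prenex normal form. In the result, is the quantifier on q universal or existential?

Push ¬ through the quantifiers and connectives to reach negation normal form:
  ((∀m ∃r (F(r) ∧ ¬J(m))) ∨ (∃s ¬F(s))) ∧ (∀q F(q))
All bound variables are already distinct, so no renaming is needed.
Finally move all quantifiers to the prefix:
  ∀m ∃r ∃s ∀q ((F(r) ∧ ¬J(m) ∨ ¬F(s)) ∧ F(q))
The quantifier ∀q sits under an even number of negations, so it remains universal.

universal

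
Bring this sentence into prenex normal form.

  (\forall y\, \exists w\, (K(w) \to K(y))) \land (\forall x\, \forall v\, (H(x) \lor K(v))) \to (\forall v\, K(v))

Rewrite implications/biconditionals: A → B as ¬A ∨ B.
  \neg ((\forall y\, \exists w\, (\neg K(w) \lor K(y))) \land (\forall x\, \forall v\, (H(x) \lor K(v)))) \lor (\forall v\, K(v))
Push ¬ through the quantifiers and connectives to reach negation normal form:
  (\exists y\, \forall w\, (K(w) \land \neg K(y))) \lor (\exists x\, \exists v\, (\neg H(x) \land \neg K(v))) \lor (\forall v\, K(v))
Rename bound variables to avoid capture: v↦b.
  (\exists y\, \forall w\, (K(w) \land \neg K(y))) \lor (\exists x\, \exists v\, (\neg H(x) \land \neg K(v))) \lor (\forall b\, K(b))
Finally move all quantifiers to the prefix:
  \exists y\, \forall w\, \exists x\, \exists v\, \forall b\, (K(w) \land \neg K(y) \lor \neg H(x) \land \neg K(v) \lor K(b))

\exists y\, \forall w\, \exists x\, \exists v\, \forall b\, (K(w) \land \neg K(y) \lor \neg H(x) \land \neg K(v) \lor K(b))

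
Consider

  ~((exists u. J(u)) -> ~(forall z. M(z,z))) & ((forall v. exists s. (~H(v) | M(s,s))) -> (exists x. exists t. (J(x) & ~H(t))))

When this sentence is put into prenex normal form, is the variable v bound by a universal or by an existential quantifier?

existential

First replace A → B with ¬A ∨ B.
  ~(~(exists u. J(u)) | ~(forall z. M(z,z))) & (~(forall v. exists s. (~H(v) | M(s,s))) | (exists x. exists t. (J(x) & ~H(t))))
Push ¬ through the quantifiers and connectives to reach negation normal form:
  (exists u. J(u)) & (forall z. M(z,z)) & ((exists v. forall s. (H(v) & ~M(s,s))) | (exists x. exists t. (J(x) & ~H(t))))
Finally move all quantifiers to the prefix:
  exists u. forall z. exists v. forall s. exists x. exists t. (J(u) & M(z,z) & (H(v) & ~M(s,s) | J(x) & ~H(t)))
The quantifier forall v sits under an odd number of negations (counting the antecedent side of each →), so it flips to exists v.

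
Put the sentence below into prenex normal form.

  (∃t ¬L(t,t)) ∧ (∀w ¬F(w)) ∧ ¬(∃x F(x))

Push ¬ through the quantifiers and connectives to reach negation normal form:
  (∃t ¬L(t,t)) ∧ (∀w ¬F(w)) ∧ (∀x ¬F(x))
All bound variables are already distinct, so no renaming is needed.
Finally move all quantifiers to the prefix:
  ∃t ∀w ∀x (¬L(t,t) ∧ ¬F(w) ∧ ¬F(x))

∃t ∀w ∀x (¬L(t,t) ∧ ¬F(w) ∧ ¬F(x))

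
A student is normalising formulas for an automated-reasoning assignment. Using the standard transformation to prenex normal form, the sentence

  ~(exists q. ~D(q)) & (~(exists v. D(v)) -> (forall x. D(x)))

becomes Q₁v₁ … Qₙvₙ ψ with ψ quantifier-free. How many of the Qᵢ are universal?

2

First replace A → B with ¬A ∨ B.
  ~(exists q. ~D(q)) & (~~(exists v. D(v)) | (forall x. D(x)))
Drive negations inward (¬∀x A ≡ ∃x ¬A, ¬∃x A ≡ ∀x ¬A, De Morgan for ∧/∨):
  (forall q. D(q)) & ((exists v. D(v)) | (forall x. D(x)))
All bound variables are already distinct, so no renaming is needed.
Finally move all quantifiers to the prefix:
  forall q. exists v. forall x. (D(q) & (D(v) | D(x)))
The prefix is forall q exists v forall x: 2 universal, 1 existential.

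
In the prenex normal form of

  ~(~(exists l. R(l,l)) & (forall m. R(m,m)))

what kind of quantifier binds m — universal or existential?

existential

Drive negations inward (¬∀x A ≡ ∃x ¬A, ¬∃x A ≡ ∀x ¬A, De Morgan for ∧/∨):
  (exists l. R(l,l)) | (exists m. ~R(m,m))
All bound variables are already distinct, so no renaming is needed.
Finally move all quantifiers to the prefix:
  exists l. exists m. (R(l,l) | ~R(m,m))
The quantifier forall m sits under an odd number of negations, so it flips to exists m.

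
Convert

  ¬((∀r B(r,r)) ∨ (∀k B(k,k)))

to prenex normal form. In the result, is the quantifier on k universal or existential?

existential

Push ¬ through the quantifiers and connectives to reach negation normal form:
  (∃r ¬B(r,r)) ∧ (∃k ¬B(k,k))
Extract every quantifier outward, since the variables are now distinct and don't occur free across branches:
  ∃r ∃k (¬B(r,r) ∧ ¬B(k,k))
The quantifier ∀k sits under an odd number of negations, so it flips to ∃k.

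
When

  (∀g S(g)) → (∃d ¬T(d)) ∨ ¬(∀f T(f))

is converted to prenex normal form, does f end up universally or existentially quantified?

First replace A → B with ¬A ∨ B.
  ¬(∀g S(g)) ∨ (∃d ¬T(d)) ∨ ¬(∀f T(f))
Push ¬ through the quantifiers and connectives to reach negation normal form:
  (∃g ¬S(g)) ∨ (∃d ¬T(d)) ∨ (∃f ¬T(f))
Pull the quantifiers to the front (each side's bound variable is not free in the other side):
  ∃g ∃d ∃f (¬S(g) ∨ ¬T(d) ∨ ¬T(f))
The quantifier ∀f sits under an odd number of negations (counting the antecedent side of each →), so it flips to ∃f.

existential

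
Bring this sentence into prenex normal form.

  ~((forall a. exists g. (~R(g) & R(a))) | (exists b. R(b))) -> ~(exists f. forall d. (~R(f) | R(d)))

First replace A → B with ¬A ∨ B.
  ~~((forall a. exists g. (~R(g) & R(a))) | (exists b. R(b))) | ~(exists f. forall d. (~R(f) | R(d)))
Drive negations inward (¬∀x A ≡ ∃x ¬A, ¬∃x A ≡ ∀x ¬A, De Morgan for ∧/∨):
  (forall a. exists g. (~R(g) & R(a))) | (exists b. R(b)) | (forall f. exists d. (R(f) & ~R(d)))
All bound variables are already distinct, so no renaming is needed.
Finally move all quantifiers to the prefix:
  forall a. exists g. exists b. forall f. exists d. (~R(g) & R(a) | R(b) | R(f) & ~R(d))

forall a. exists g. exists b. forall f. exists d. (~R(g) & R(a) | R(b) | R(f) & ~R(d))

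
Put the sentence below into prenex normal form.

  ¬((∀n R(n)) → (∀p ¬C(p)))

Eliminate → and ↔ using ¬ and ∨.
  ¬(¬(∀n R(n)) ∨ (∀p ¬C(p)))
Move each ¬ inward, flipping quantifiers it crosses:
  (∀n R(n)) ∧ (∃p C(p))
All bound variables are already distinct, so no renaming is needed.
Pull the quantifiers to the front (each side's bound variable is not free in the other side):
  ∀n ∃p (R(n) ∧ C(p))

∀n ∃p (R(n) ∧ C(p))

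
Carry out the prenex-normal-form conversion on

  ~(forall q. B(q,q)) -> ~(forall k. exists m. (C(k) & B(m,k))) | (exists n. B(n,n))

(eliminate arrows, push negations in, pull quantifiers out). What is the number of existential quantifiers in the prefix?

Eliminate → and ↔ using ¬ and ∨.
  ~~(forall q. B(q,q)) | ~(forall k. exists m. (C(k) & B(m,k))) | (exists n. B(n,n))
Push ¬ through the quantifiers and connectives to reach negation normal form:
  (forall q. B(q,q)) | (exists k. forall m. (~C(k) | ~B(m,k))) | (exists n. B(n,n))
All bound variables are already distinct, so no renaming is needed.
Pull the quantifiers to the front (each side's bound variable is not free in the other side):
  forall q. exists k. forall m. exists n. (B(q,q) | ~C(k) | ~B(m,k) | B(n,n))
The prefix is forall q exists k forall m exists n: 2 universal, 2 existential.

2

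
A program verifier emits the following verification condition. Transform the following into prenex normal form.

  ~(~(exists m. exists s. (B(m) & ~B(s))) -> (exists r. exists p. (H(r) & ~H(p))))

First replace A → B with ¬A ∨ B.
  ~(~~(exists m. exists s. (B(m) & ~B(s))) | (exists r. exists p. (H(r) & ~H(p))))
Move each ¬ inward, flipping quantifiers it crosses:
  (forall m. forall s. (~B(m) | B(s))) & (forall r. forall p. (~H(r) | H(p)))
All bound variables are already distinct, so no renaming is needed.
Extract every quantifier outward, since the variables are now distinct and don't occur free across branches:
  forall m. forall s. forall r. forall p. ((~B(m) | B(s)) & (~H(r) | H(p)))

forall m. forall s. forall r. forall p. ((~B(m) | B(s)) & (~H(r) | H(p)))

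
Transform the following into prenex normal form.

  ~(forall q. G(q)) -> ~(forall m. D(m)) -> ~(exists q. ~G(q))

Eliminate → and ↔ using ¬ and ∨.
  ~~(forall q. G(q)) | ~~(forall m. D(m)) | ~(exists q. ~G(q))
Push ¬ through the quantifiers and connectives to reach negation normal form:
  (forall q. G(q)) | (forall m. D(m)) | (forall q. G(q))
Rename bound variables to avoid capture: q↦y1.
  (forall q. G(q)) | (forall m. D(m)) | (forall y1. G(y1))
Extract every quantifier outward, since the variables are now distinct and don't occur free across branches:
  forall q. forall m. forall y1. (G(q) | D(m) | G(y1))

forall q. forall m. forall y1. (G(q) | D(m) | G(y1))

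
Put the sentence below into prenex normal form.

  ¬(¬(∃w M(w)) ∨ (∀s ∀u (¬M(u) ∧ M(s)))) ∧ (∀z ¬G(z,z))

Push ¬ through the quantifiers and connectives to reach negation normal form:
  (∃w M(w)) ∧ (∃s ∃u (M(u) ∨ ¬M(s))) ∧ (∀z ¬G(z,z))
Finally move all quantifiers to the prefix:
  ∃w ∃s ∃u ∀z (M(w) ∧ (M(u) ∨ ¬M(s)) ∧ ¬G(z,z))

∃w ∃s ∃u ∀z (M(w) ∧ (M(u) ∨ ¬M(s)) ∧ ¬G(z,z))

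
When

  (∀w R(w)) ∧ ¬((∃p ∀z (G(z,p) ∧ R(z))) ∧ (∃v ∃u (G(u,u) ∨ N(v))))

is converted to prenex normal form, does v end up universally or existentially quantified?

Push ¬ through the quantifiers and connectives to reach negation normal form:
  (∀w R(w)) ∧ ((∀p ∃z (¬G(z,p) ∨ ¬R(z))) ∨ (∀v ∀u (¬G(u,u) ∧ ¬N(v))))
Finally move all quantifiers to the prefix:
  ∀w ∀p ∃z ∀v ∀u (R(w) ∧ (¬G(z,p) ∨ ¬R(z) ∨ ¬G(u,u) ∧ ¬N(v)))
The quantifier ∃v sits under an odd number of negations, so it flips to ∀v.

universal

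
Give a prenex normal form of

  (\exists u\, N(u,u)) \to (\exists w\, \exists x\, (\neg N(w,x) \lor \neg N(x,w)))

First replace A → B with ¬A ∨ B.
  \neg (\exists u\, N(u,u)) \lor (\exists w\, \exists x\, (\neg N(w,x) \lor \neg N(x,w)))
Push ¬ through the quantifiers and connectives to reach negation normal form:
  (\forall u\, \neg N(u,u)) \lor (\exists w\, \exists x\, (\neg N(w,x) \lor \neg N(x,w)))
All bound variables are already distinct, so no renaming is needed.
Pull the quantifiers to the front (each side's bound variable is not free in the other side):
  \forall u\, \exists w\, \exists x\, (\neg N(u,u) \lor \neg N(w,x) \lor \neg N(x,w))

\forall u\, \exists w\, \exists x\, (\neg N(u,u) \lor \neg N(w,x) \lor \neg N(x,w))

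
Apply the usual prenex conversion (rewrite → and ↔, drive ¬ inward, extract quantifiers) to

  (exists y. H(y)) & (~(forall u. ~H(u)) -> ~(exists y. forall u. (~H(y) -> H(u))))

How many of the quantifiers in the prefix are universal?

2

First replace A → B with ¬A ∨ B.
  (exists y. H(y)) & (~~(forall u. ~H(u)) | ~(exists y. forall u. (~~H(y) | H(u))))
Push ¬ through the quantifiers and connectives to reach negation normal form:
  (exists y. H(y)) & ((forall u. ~H(u)) | (forall y. exists u. (~H(y) & ~H(u))))
Give each quantifier a distinct variable: y↦q, u↦v.
  (exists y. H(y)) & ((forall u. ~H(u)) | (forall q. exists v. (~H(q) & ~H(v))))
Extract every quantifier outward, since the variables are now distinct and don't occur free across branches:
  exists y. forall u. forall q. exists v. (H(y) & (~H(u) | ~H(q) & ~H(v)))
The prefix is exists y forall u forall q exists v: 2 universal, 2 existential.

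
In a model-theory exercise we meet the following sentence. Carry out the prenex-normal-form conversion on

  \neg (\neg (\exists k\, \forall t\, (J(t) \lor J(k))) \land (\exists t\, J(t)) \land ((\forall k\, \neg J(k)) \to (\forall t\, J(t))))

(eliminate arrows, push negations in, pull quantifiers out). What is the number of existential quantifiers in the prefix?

First replace A → B with ¬A ∨ B.
  \neg (\neg (\exists k\, \forall t\, (J(t) \lor J(k))) \land (\exists t\, J(t)) \land (\neg (\forall k\, \neg J(k)) \lor (\forall t\, J(t))))
Move each ¬ inward, flipping quantifiers it crosses:
  (\exists k\, \forall t\, (J(t) \lor J(k))) \lor (\forall t\, \neg J(t)) \lor (\forall k\, \neg J(k)) \land (\exists t\, \neg J(t))
Rename bound variables to avoid capture: t↦x1, k↦v1, t↦y1.
  (\exists k\, \forall t\, (J(t) \lor J(k))) \lor (\forall x1\, \neg J(x1)) \lor (\forall v1\, \neg J(v1)) \land (\exists y1\, \neg J(y1))
Finally move all quantifiers to the prefix:
  \exists k\, \forall t\, \forall x1\, \forall v1\, \exists y1\, (J(t) \lor J(k) \lor \neg J(x1) \lor \neg J(v1) \land \neg J(y1))
The prefix is \exists k \forall t \forall x1 \forall v1 \exists y1: 3 universal, 2 existential.

2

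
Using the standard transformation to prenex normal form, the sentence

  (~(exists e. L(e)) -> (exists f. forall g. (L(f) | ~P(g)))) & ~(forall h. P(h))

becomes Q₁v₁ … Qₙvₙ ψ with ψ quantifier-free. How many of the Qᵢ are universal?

1

Rewrite implications/biconditionals: A → B as ¬A ∨ B.
  (~~(exists e. L(e)) | (exists f. forall g. (L(f) | ~P(g)))) & ~(forall h. P(h))
Push ¬ through the quantifiers and connectives to reach negation normal form:
  ((exists e. L(e)) | (exists f. forall g. (L(f) | ~P(g)))) & (exists h. ~P(h))
All bound variables are already distinct, so no renaming is needed.
Pull the quantifiers to the front (each side's bound variable is not free in the other side):
  exists e. exists f. forall g. exists h. ((L(e) | L(f) | ~P(g)) & ~P(h))
The prefix is exists e exists f forall g exists h: 1 universal, 3 existential.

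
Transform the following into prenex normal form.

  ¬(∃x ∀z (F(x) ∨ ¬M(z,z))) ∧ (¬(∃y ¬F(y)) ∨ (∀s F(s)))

Drive negations inward (¬∀x A ≡ ∃x ¬A, ¬∃x A ≡ ∀x ¬A, De Morgan for ∧/∨):
  (∀x ∃z (¬F(x) ∧ M(z,z))) ∧ ((∀y F(y)) ∨ (∀s F(s)))
All bound variables are already distinct, so no renaming is needed.
Finally move all quantifiers to the prefix:
  ∀x ∃z ∀y ∀s (¬F(x) ∧ M(z,z) ∧ (F(y) ∨ F(s)))

∀x ∃z ∀y ∀s (¬F(x) ∧ M(z,z) ∧ (F(y) ∨ F(s)))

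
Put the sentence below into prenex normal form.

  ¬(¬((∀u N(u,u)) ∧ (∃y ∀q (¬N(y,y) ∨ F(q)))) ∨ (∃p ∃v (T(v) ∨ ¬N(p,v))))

∀u ∃y ∀q ∀p ∀v (N(u,u) ∧ (¬N(y,y) ∨ F(q)) ∧ ¬T(v) ∧ N(p,v))

Push ¬ through the quantifiers and connectives to reach negation normal form:
  (∀u N(u,u)) ∧ (∃y ∀q (¬N(y,y) ∨ F(q))) ∧ (∀p ∀v (¬T(v) ∧ N(p,v)))
All bound variables are already distinct, so no renaming is needed.
Finally move all quantifiers to the prefix:
  ∀u ∃y ∀q ∀p ∀v (N(u,u) ∧ (¬N(y,y) ∨ F(q)) ∧ ¬T(v) ∧ N(p,v))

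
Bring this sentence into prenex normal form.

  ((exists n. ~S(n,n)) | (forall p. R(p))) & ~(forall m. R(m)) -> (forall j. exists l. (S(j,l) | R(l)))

forall n. exists p. forall m. forall j. exists l. (S(n,n) & ~R(p) | R(m) | S(j,l) | R(l))

Eliminate → and ↔ using ¬ and ∨.
  ~(((exists n. ~S(n,n)) | (forall p. R(p))) & ~(forall m. R(m))) | (forall j. exists l. (S(j,l) | R(l)))
Drive negations inward (¬∀x A ≡ ∃x ¬A, ¬∃x A ≡ ∀x ¬A, De Morgan for ∧/∨):
  (forall n. S(n,n)) & (exists p. ~R(p)) | (forall m. R(m)) | (forall j. exists l. (S(j,l) | R(l)))
Finally move all quantifiers to the prefix:
  forall n. exists p. forall m. forall j. exists l. (S(n,n) & ~R(p) | R(m) | S(j,l) | R(l))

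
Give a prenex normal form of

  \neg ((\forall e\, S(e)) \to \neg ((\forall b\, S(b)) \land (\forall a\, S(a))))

\forall e\, \forall b\, \forall a\, (S(e) \land S(b) \land S(a))

Eliminate → and ↔ using ¬ and ∨.
  \neg (\neg (\forall e\, S(e)) \lor \neg ((\forall b\, S(b)) \land (\forall a\, S(a))))
Push ¬ through the quantifiers and connectives to reach negation normal form:
  (\forall e\, S(e)) \land (\forall b\, S(b)) \land (\forall a\, S(a))
All bound variables are already distinct, so no renaming is needed.
Pull the quantifiers to the front (each side's bound variable is not free in the other side):
  \forall e\, \forall b\, \forall a\, (S(e) \land S(b) \land S(a))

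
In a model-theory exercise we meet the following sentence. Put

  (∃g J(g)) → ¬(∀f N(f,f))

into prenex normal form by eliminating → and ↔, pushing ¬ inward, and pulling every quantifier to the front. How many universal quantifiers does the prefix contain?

Rewrite implications/biconditionals: A → B as ¬A ∨ B.
  ¬(∃g J(g)) ∨ ¬(∀f N(f,f))
Push ¬ through the quantifiers and connectives to reach negation normal form:
  (∀g ¬J(g)) ∨ (∃f ¬N(f,f))
All bound variables are already distinct, so no renaming is needed.
Extract every quantifier outward, since the variables are now distinct and don't occur free across branches:
  ∀g ∃f (¬J(g) ∨ ¬N(f,f))
The prefix is ∀g ∃f: 1 universal, 1 existential.

1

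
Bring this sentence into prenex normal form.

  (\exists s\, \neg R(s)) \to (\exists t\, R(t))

\forall s\, \exists t\, (R(s) \lor R(t))

Eliminate → and ↔ using ¬ and ∨.
  \neg (\exists s\, \neg R(s)) \lor (\exists t\, R(t))
Move each ¬ inward, flipping quantifiers it crosses:
  (\forall s\, R(s)) \lor (\exists t\, R(t))
All bound variables are already distinct, so no renaming is needed.
Pull the quantifiers to the front (each side's bound variable is not free in the other side):
  \forall s\, \exists t\, (R(s) \lor R(t))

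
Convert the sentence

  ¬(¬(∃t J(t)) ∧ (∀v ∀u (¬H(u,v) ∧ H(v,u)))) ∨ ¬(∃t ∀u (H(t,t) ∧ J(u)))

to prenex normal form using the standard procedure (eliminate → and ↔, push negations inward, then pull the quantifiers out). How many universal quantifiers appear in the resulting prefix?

1

Move each ¬ inward, flipping quantifiers it crosses:
  (∃t J(t)) ∨ (∃v ∃u (H(u,v) ∨ ¬H(v,u))) ∨ (∀t ∃u (¬H(t,t) ∨ ¬J(u)))
Rename bound variables to avoid capture: t↦c, u↦x.
  (∃t J(t)) ∨ (∃v ∃u (H(u,v) ∨ ¬H(v,u))) ∨ (∀c ∃x (¬H(c,c) ∨ ¬J(x)))
Extract every quantifier outward, since the variables are now distinct and don't occur free across branches:
  ∃t ∃v ∃u ∀c ∃x (J(t) ∨ H(u,v) ∨ ¬H(v,u) ∨ ¬H(c,c) ∨ ¬J(x))
The prefix is ∃t ∃v ∃u ∀c ∃x: 1 universal, 4 existential.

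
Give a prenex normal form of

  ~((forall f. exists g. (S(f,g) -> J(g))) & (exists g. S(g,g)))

exists f. forall g. forall z. (S(f,g) & ~J(g) | ~S(z,z))

Eliminate → and ↔ using ¬ and ∨.
  ~((forall f. exists g. (~S(f,g) | J(g))) & (exists g. S(g,g)))
Push ¬ through the quantifiers and connectives to reach negation normal form:
  (exists f. forall g. (S(f,g) & ~J(g))) | (forall g. ~S(g,g))
Rename bound variables to avoid capture: g↦z.
  (exists f. forall g. (S(f,g) & ~J(g))) | (forall z. ~S(z,z))
Extract every quantifier outward, since the variables are now distinct and don't occur free across branches:
  exists f. forall g. forall z. (S(f,g) & ~J(g) | ~S(z,z))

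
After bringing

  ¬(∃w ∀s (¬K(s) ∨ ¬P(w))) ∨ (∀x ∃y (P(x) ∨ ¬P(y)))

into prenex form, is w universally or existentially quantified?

universal

Move each ¬ inward, flipping quantifiers it crosses:
  (∀w ∃s (K(s) ∧ P(w))) ∨ (∀x ∃y (P(x) ∨ ¬P(y)))
All bound variables are already distinct, so no renaming is needed.
Pull the quantifiers to the front (each side's bound variable is not free in the other side):
  ∀w ∃s ∀x ∃y (K(s) ∧ P(w) ∨ P(x) ∨ ¬P(y))
The quantifier ∃w sits under an odd number of negations, so it flips to ∀w.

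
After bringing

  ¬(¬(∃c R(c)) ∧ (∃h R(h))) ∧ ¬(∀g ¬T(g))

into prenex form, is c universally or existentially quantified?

existential

Push ¬ through the quantifiers and connectives to reach negation normal form:
  ((∃c R(c)) ∨ (∀h ¬R(h))) ∧ (∃g T(g))
Pull the quantifiers to the front (each side's bound variable is not free in the other side):
  ∃c ∀h ∃g ((R(c) ∨ ¬R(h)) ∧ T(g))
The quantifier ∃c sits under an even number of negations, so it remains existential.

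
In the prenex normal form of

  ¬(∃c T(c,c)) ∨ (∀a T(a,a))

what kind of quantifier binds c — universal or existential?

universal

Move each ¬ inward, flipping quantifiers it crosses:
  (∀c ¬T(c,c)) ∨ (∀a T(a,a))
All bound variables are already distinct, so no renaming is needed.
Pull the quantifiers to the front (each side's bound variable is not free in the other side):
  ∀c ∀a (¬T(c,c) ∨ T(a,a))
The quantifier ∃c sits under an odd number of negations, so it flips to ∀c.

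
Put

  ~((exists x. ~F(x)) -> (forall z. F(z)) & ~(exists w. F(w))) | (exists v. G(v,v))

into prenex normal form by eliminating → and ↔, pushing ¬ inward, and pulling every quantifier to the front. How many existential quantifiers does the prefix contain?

First replace A → B with ¬A ∨ B.
  ~(~(exists x. ~F(x)) | (forall z. F(z)) & ~(exists w. F(w))) | (exists v. G(v,v))
Push ¬ through the quantifiers and connectives to reach negation normal form:
  (exists x. ~F(x)) & ((exists z. ~F(z)) | (exists w. F(w))) | (exists v. G(v,v))
All bound variables are already distinct, so no renaming is needed.
Pull the quantifiers to the front (each side's bound variable is not free in the other side):
  exists x. exists z. exists w. exists v. (~F(x) & (~F(z) | F(w)) | G(v,v))
The prefix is exists x exists z exists w exists v: 0 universal, 4 existential.

4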